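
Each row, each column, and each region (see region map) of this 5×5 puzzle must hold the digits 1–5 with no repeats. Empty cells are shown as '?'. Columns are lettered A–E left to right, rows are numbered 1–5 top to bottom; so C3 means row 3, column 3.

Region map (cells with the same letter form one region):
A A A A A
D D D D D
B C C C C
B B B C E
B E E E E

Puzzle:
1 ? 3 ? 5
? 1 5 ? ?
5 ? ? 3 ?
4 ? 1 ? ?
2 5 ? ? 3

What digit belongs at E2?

A2 = 3: row 2 has {1,5}; col 1 has {1,2,4,5}; region has {1,5} → only 3 remains.
B4 = 3: row 4 has {1,4}; col 2 has {1,5}; region has {1,2,4,5} → only 3 remains.
E4 = 2: row 4 has {1,3,4}; col 5 has {3,5}; region has {3,5} → only 2 remains.
C5 = 4: row 5 has {2,3,5}; col 3 has {1,3,5}; region has {2,3,5} → only 4 remains.
D5 = 1: row 5 has {2,3,4,5}; col 4 has {3}; region has {2,3,4,5} → only 1 remains.
E2 = 4: row 2 has {1,3,5}; col 5 has {2,3,5}; region has {1,3,5} → only 4 remains.

4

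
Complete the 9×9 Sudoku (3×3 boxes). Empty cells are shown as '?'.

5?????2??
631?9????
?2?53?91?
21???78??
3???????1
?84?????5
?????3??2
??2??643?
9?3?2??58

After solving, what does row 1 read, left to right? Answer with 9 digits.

row 6, column 1 = 7: row 6 has {4,5,8}; col 1 has {2,3,5,6,9}; box has {1,2,3,4,8} → only 7 remains.
row 1, column 9 = 3: in row 1, 3 can only go here (every other open cell in that row sees a 3).
row 2, column 7 = 5: in row 2, 5 can only go here (every other open cell in that row sees a 5).
row 3, column 9 = 6: in row 3, 6 can only go here (every other open cell in that row sees a 6).
row 3, column 3 = 7: in row 3, 7 can only go here (every other open cell in that row sees a 7).
row 4, column 4 = 3: in row 4, 3 can only go here (every other open cell in that row sees a 3).
row 6, column 7 = 3: in row 6, 3 can only go here (every other open cell in that row sees a 3).
row 5, column 6 = 5: in column 6, 5 can only go here (every other open cell in that column sees a 5).
row 4, column 3 = 5: in row 4, 5 can only go here (every other open cell in that row sees a 5).
row 6, column 6 = 9: in column 6, 9 can only go here (every other open cell in that column sees a 9).
row 2, column 6 = 2: in column 6, 2 can only go here (every other open cell in that column sees a 2).
Singles propagation stalls; row 1, column 8 is still open with candidates {4,7,8}.
  Try row 1, column 8 = 7: this forces row 2, column 9=4, row 4, column 9=9, row 8, column 9=7, row 2, column 8=8, row 8, column 2=5, row 2, column 4=7, row 5, column 7=7, row 7, column 5=5; then column 5 has no cell left for 7 — contradiction.
  Try row 1, column 8 = 8: this forces row 1, column 3=9, row 5, column 3=6, row 5, column 7=7, row 7, column 3=8, row 8, column 1=1, row 1, column 2=4, row 1, column 6=1, row 3, column 1=8; then column 6 has no cell left for 8 — contradiction.
So row 1, column 8 = 4.
row 1, column 2 = 9: row 1 has {2,3,4,5}; col 2 has {1,2,3,8}; box has {1,2,3,5,6,7} → only 9 remains.
row 1, column 3 = 8: row 1 has {2,3,4,5,9}; col 3 has {1,2,3,4,5,7}; box has {1,2,3,5,6,7,9} → only 8 remains.
row 1, column 6 = 1: row 1 has {2,3,4,5,8,9}; col 6 has {2,3,5,6,7,9}; box has {2,3,5,9} → only 1 remains.
row 2, column 9 = 7 (sole candidate).
row 3, column 1 = 4 (sole candidate).
row 3, column 6 = 8 (sole candidate).
row 5, column 2 = 6 (sole candidate).
row 5, column 3 = 9 (sole candidate).
row 5, column 7 = 7 (sole candidate).
row 5, column 8 = 2 (sole candidate).
row 6, column 8 = 6 (sole candidate).
row 7, column 3 = 6 (sole candidate).
row 7, column 7 = 1 (sole candidate).
row 8, column 9 = 9 (sole candidate).
row 9, column 6 = 4 (sole candidate).
row 9, column 7 = 6 (sole candidate).
row 2, column 4 = 4 (sole candidate).
row 2, column 8 = 8 (sole candidate).
row 4, column 8 = 9 (sole candidate).
row 4, column 9 = 4 (sole candidate).
row 5, column 4 = 8 (sole candidate).
row 5, column 5 = 4 (sole candidate).
row 6, column 5 = 1 (sole candidate).
row 7, column 1 = 8 (sole candidate).
row 7, column 8 = 7 (sole candidate).
row 8, column 1 = 1 (sole candidate).
row 8, column 4 = 7 (sole candidate).
row 9, column 2 = 7 (sole candidate).
row 9, column 4 = 1 (sole candidate).
row 1, column 4 = 6: row 1 has {1,2,3,4,5,8,9}; col 4 has {1,3,4,5,7,8}; box has {1,2,3,4,5,8,9} → only 6 remains.
row 1, column 5 = 7: row 1 has {1,2,3,4,5,6,8,9}; col 5 has {1,2,3,4,9}; box has {1,2,3,4,5,6,8,9} → only 7 remains.

598671243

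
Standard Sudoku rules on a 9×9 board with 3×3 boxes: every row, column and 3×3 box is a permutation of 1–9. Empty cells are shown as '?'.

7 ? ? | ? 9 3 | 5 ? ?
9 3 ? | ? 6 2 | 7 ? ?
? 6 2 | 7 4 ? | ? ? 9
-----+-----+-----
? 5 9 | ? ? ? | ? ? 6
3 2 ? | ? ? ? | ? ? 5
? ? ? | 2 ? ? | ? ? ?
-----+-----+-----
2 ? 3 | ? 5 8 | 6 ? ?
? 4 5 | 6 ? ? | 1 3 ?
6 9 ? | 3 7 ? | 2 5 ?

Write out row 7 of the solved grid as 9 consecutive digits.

row 8, column 1 = 8: row 8 has {1,3,4,5,6}; col 1 has {2,3,6,7,9}; box has {2,3,4,5,6,9} → only 8 remains.
row 8, column 5 = 2: row 8 has {1,3,4,5,6,8}; col 5 has {4,5,6,7,9}; box has {3,5,6,7,8} → only 2 remains.
row 8, column 6 = 9: row 8 has {1,2,3,4,5,6,8}; col 6 has {2,3,8}; box has {2,3,5,6,7,8} → only 9 remains.
row 8, column 9 = 7: row 8 has {1,2,3,4,5,6,8,9}; col 9 has {5,6,9}; box has {1,2,3,5,6} → only 7 remains.
row 9, column 3 = 1: row 9 has {2,3,5,6,7,9}; col 3 has {2,3,5,9}; box has {2,3,4,5,6,8,9} → only 1 remains.
row 9, column 6 = 4: row 9 has {1,2,3,5,6,7,9}; col 6 has {2,3,8,9}; box has {2,3,5,6,7,8,9} → only 4 remains.
row 9, column 9 = 8: row 9 has {1,2,3,4,5,6,7,9}; col 9 has {5,6,7,9}; box has {1,2,3,5,6,7} → only 8 remains.
row 7, column 2 = 7: row 7 has {2,3,5,6,8}; col 2 has {2,3,4,5,6,9}; box has {1,2,3,4,5,6,8,9} → only 7 remains.
row 7, column 4 = 1: row 7 has {2,3,5,6,7,8}; col 4 has {2,3,6,7}; box has {2,3,4,5,6,7,8,9} → only 1 remains.
row 7, column 9 = 4: row 7 has {1,2,3,5,6,7,8}; col 9 has {5,6,7,8,9}; box has {1,2,3,5,6,7,8} → only 4 remains.
row 1, column 4 = 8: row 1 has {3,5,7,9}; col 4 has {1,2,3,6,7}; box has {2,3,4,6,7,9} → only 8 remains.
row 2, column 4 = 5: row 2 has {2,3,6,7,9}; col 4 has {1,2,3,6,7,8}; box has {2,3,4,6,7,8,9} → only 5 remains.
row 2, column 9 = 1: row 2 has {2,3,5,6,7,9}; col 9 has {4,5,6,7,8,9}; box has {5,7,9} → only 1 remains.
row 3, column 6 = 1: row 3 has {2,4,6,7,9}; col 6 has {2,3,4,8,9}; box has {2,3,4,5,6,7,8,9} → only 1 remains.
row 3, column 8 = 8: row 3 has {1,2,4,6,7,9}; col 8 has {3,5}; box has {1,5,7,9} → only 8 remains.
row 4, column 4 = 4: row 4 has {5,6,9}; col 4 has {1,2,3,5,6,7,8}; box has {2} → only 4 remains.
row 4, column 6 = 7: row 4 has {4,5,6,9}; col 6 has {1,2,3,4,8,9}; box has {2,4} → only 7 remains.
row 5, column 4 = 9: row 5 has {2,3,5}; col 4 has {1,2,3,4,5,6,7,8}; box has {2,4,7} → only 9 remains.
row 5, column 6 = 6: row 5 has {2,3,5,9}; col 6 has {1,2,3,4,7,8,9}; box has {2,4,7,9} → only 6 remains.
row 6, column 6 = 5: row 6 has {2}; col 6 has {1,2,3,4,6,7,8,9}; box has {2,4,6,7,9} → only 5 remains.
row 6, column 9 = 3: row 6 has {2,5}; col 9 has {1,4,5,6,7,8,9}; box has {5,6} → only 3 remains.
row 7, column 8 = 9: row 7 has {1,2,3,4,5,6,7,8}; col 8 has {3,5,8}; box has {1,2,3,4,5,6,7,8} → only 9 remains.

273158694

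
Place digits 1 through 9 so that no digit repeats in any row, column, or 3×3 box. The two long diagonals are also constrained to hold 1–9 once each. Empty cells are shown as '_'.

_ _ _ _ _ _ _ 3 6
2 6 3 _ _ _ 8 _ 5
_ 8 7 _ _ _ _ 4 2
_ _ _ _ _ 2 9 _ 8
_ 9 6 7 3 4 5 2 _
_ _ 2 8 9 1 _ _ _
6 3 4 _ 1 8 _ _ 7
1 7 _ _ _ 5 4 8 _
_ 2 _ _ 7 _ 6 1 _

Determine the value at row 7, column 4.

row 2, column 5 = 4 (sole candidate).
row 2, column 8 = 9 (sole candidate).
row 3, column 7 = 1 (sole candidate).
row 4, column 4 = 5 (sole candidate).
row 4, column 5 = 6 (sole candidate).
row 4, column 8 = 7 (sole candidate).
row 5, column 1 = 8 (sole candidate).
row 5, column 9 = 1 (sole candidate).
row 6, column 7 = 3 (sole candidate).
row 6, column 8 = 6 (sole candidate).
row 6, column 9 = 4 (sole candidate).
row 7, column 7 = 2 (sole candidate).
row 7, column 8 = 5 (sole candidate).
row 8, column 3 = 9 (sole candidate).
row 8, column 5 = 2 (sole candidate).
row 8, column 9 = 3 (sole candidate).
row 9, column 1 = 5 (sole candidate).
row 9, column 3 = 8 (sole candidate).
row 9, column 9 = 9 (sole candidate).
row 1, column 1 = 4 (sole candidate).
row 1, column 7 = 7 (sole candidate).
row 2, column 4 = 1 (sole candidate).
row 2, column 6 = 7 (sole candidate).
row 3, column 1 = 9 (sole candidate).
row 3, column 5 = 5 (sole candidate).
row 4, column 1 = 3 (sole candidate).
row 4, column 3 = 1 (sole candidate).
row 6, column 1 = 7 (sole candidate).
row 6, column 2 = 5 (sole candidate).
row 7, column 4 = 9: row 7 has {1,2,3,4,5,6,7,8}; col 4 has {1,5,7,8}; box has {1,2,5,7,8} → only 9 remains.

9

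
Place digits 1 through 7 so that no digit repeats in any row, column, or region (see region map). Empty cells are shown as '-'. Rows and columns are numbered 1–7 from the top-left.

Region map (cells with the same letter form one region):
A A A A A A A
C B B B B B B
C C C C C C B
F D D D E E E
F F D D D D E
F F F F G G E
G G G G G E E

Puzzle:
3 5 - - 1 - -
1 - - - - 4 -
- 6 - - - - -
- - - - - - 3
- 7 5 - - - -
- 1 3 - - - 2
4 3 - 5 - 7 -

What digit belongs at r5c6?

r2c2 = 2: row 2 has {1,4}; col 2 has {1,3,5,6,7}; region has {4} → only 2 remains.
r4c2 = 4: row 4 has {3}; col 2 has {1,2,3,5,6,7}; region has {5} → only 4 remains.
r6c6 = 6: row 6 has {1,2,3}; col 6 has {4,7}; region has {3,4,5} → only 6 remains.
r7c5 = 2: row 7 has {3,4,5,7}; col 5 has {1}; region has {3,4,5,6} → only 2 remains.
r1c6 = 2: row 1 has {1,3,5}; col 6 has {4,6,7}; region has {1,3,5} → only 2 remains.
r6c1 = 5: row 6 has {1,2,3,6}; col 1 has {1,3,4}; region has {1,3,7} → only 5 remains.
r6c4 = 4: row 6 has {1,2,3,5,6}; col 4 has {5}; region has {1,3,5,7} → only 4 remains.
r6c5 = 7: row 6 has {1,2,3,4,5,6}; col 5 has {1,2}; region has {2,3,4,5,6} → only 7 remains.
r7c3 = 1: row 7 has {2,3,4,5,7}; col 3 has {3,5}; region has {2,3,4,5,6,7} → only 1 remains.
r7c7 = 6: row 7 has {1,2,3,4,5,7}; col 7 has {2,3}; region has {2,3,7} → only 6 remains.
r4c5 = 5: row 4 has {3,4}; col 5 has {1,2,7}; region has {2,3,6,7} → only 5 remains.
r4c6 = 1: row 4 has {3,4,5}; col 6 has {2,4,6,7}; region has {2,3,5,6,7} → only 1 remains.
r5c6 = 3: row 5 has {5,7}; col 6 has {1,2,4,6,7}; region has {4,5} → only 3 remains.

3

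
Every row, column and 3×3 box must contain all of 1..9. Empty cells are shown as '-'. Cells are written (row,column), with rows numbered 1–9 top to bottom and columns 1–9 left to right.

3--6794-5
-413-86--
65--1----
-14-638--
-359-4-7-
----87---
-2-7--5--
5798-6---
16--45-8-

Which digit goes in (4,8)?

9

(1,2) = 8 (sole candidate).
(1,3) = 2 (sole candidate).
(1,8) = 1 (sole candidate).
(3,3) = 7 (sole candidate).
(3,6) = 2 (sole candidate).
(5,5) = 2 (sole candidate).
(5,7) = 1 (sole candidate).
(5,9) = 6 (sole candidate).
(6,2) = 9 (sole candidate).
(6,3) = 6 (sole candidate).
(7,6) = 1 (sole candidate).
(8,5) = 3 (sole candidate).
(8,7) = 2 (sole candidate).
(8,8) = 4 (sole candidate).
(8,9) = 1 (sole candidate).
(9,3) = 3 (sole candidate).
(9,4) = 2 (sole candidate).
(2,1) = 9 (sole candidate).
(2,5) = 5 (sole candidate).
(2,8) = 2 (sole candidate).
(2,9) = 7 (sole candidate).
(3,4) = 4 (sole candidate).
(4,4) = 5 (sole candidate).
(4,8) = 9: row 4 has {1,3,4,5,6,8}; col 8 has {1,2,4,7,8}; box has {1,6,7,8} → only 9 remains.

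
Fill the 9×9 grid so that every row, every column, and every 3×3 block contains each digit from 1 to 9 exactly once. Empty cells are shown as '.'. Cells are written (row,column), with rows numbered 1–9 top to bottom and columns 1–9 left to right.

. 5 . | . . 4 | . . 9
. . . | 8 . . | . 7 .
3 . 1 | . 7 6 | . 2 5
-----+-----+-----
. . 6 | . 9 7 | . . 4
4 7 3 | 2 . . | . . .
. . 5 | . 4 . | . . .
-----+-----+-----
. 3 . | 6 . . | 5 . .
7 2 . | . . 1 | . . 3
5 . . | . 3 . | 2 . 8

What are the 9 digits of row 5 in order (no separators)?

(3,4) = 9 (sole candidate).
(9,6) = 9 (sole candidate).
(9,3) = 4 (sole candidate).
(9,4) = 7 (sole candidate).
(1,3) = 7 (hidden single in row 1).
(4,1) = 2 (hidden single in row 4).
(1,5) = 2 (hidden single in row 1).
(7,5) = 8 (sole candidate).
(7,6) = 2 (sole candidate).
(8,5) = 5 (sole candidate).
(2,5) = 1 (sole candidate).
(2,9) = 6 (sole candidate).
(5,5) = 6: row 5 has {2,3,4,7}; col 5 has {1,2,3,4,5,7,8,9}; box has {2,4,7,9} → only 6 remains.
(5,9) = 1: row 5 has {2,3,4,6,7}; col 9 has {3,4,5,6,8,9}; box has {4} → only 1 remains.
(7,3) = 9 (sole candidate).
(7,9) = 7 (sole candidate).
(8,3) = 8 (sole candidate).
(8,4) = 4 (sole candidate).
(1,4) = 3 (sole candidate).
(2,1) = 9 (sole candidate).
(2,2) = 4 (sole candidate).
(2,3) = 2 (sole candidate).
(2,6) = 5 (sole candidate).
(2,7) = 3 (sole candidate).
(3,2) = 8 (sole candidate).
(3,7) = 4 (sole candidate).
(4,2) = 1 (sole candidate).
(4,4) = 5 (sole candidate).
(4,7) = 8 (sole candidate).
(4,8) = 3 (sole candidate).
(5,6) = 8: row 5 has {1,2,3,4,6,7}; col 6 has {1,2,4,5,6,7,9}; box has {2,4,5,6,7,9} → only 8 remains.
(5,7) = 9: row 5 has {1,2,3,4,6,7,8}; col 7 has {2,3,4,5,8}; box has {1,3,4,8} → only 9 remains.
(5,8) = 5: row 5 has {1,2,3,4,6,7,8,9}; col 8 has {2,3,7}; box has {1,3,4,8,9} → only 5 remains.

473268951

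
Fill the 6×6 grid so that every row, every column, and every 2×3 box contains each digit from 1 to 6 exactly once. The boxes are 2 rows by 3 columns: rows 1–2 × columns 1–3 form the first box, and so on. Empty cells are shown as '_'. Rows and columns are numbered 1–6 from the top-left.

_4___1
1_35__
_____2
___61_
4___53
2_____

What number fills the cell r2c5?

2

r5c4 = 2: in row 5, 2 can only go here (every other open cell in that row sees a 2).
r1c4 = 3: row 1 has {1,4}; col 4 has {2,5,6}; box has {1,5} → only 3 remains.
r3c4 = 4: row 3 has {2}; col 4 has {2,3,5,6}; box has {1,2,6} → only 4 remains.
r3c5 = 3: row 3 has {2,4}; col 5 has {1,5}; box has {1,2,4,6} → only 3 remains.
r4c6 = 5: row 4 has {1,6}; col 6 has {1,2,3}; box has {1,2,3,4,6} → only 5 remains.
r6c4 = 1: row 6 has {2}; col 4 has {2,3,4,5,6}; box has {2,3,5} → only 1 remains.
r4c1 = 3: row 4 has {1,5,6}; col 1 has {1,2,4}; box has {} → only 3 remains.
r4c2 = 2: row 4 has {1,3,5,6}; col 2 has {4}; box has {3} → only 2 remains.
r4c3 = 4: row 4 has {1,2,3,5,6}; col 3 has {3}; box has {2,3} → only 4 remains.
r2c2 = 6: row 2 has {1,3,5}; col 2 has {2,4}; box has {1,3,4} → only 6 remains.
r2c6 = 4: row 2 has {1,3,5,6}; col 6 has {1,2,3,5}; box has {1,3,5} → only 4 remains.
r5c2 = 1: row 5 has {2,3,4,5}; col 2 has {2,4,6}; box has {2,4} → only 1 remains.
r5c3 = 6: row 5 has {1,2,3,4,5}; col 3 has {3,4}; box has {1,2,4} → only 6 remains.
r6c3 = 5: row 6 has {1,2}; col 3 has {3,4,6}; box has {1,2,4,6} → only 5 remains.
r6c6 = 6: row 6 has {1,2,5}; col 6 has {1,2,3,4,5}; box has {1,2,3,5} → only 6 remains.
r1c1 = 5: row 1 has {1,3,4}; col 1 has {1,2,3,4}; box has {1,3,4,6} → only 5 remains.
r1c3 = 2: row 1 has {1,3,4,5}; col 3 has {3,4,5,6}; box has {1,3,4,5,6} → only 2 remains.
r1c5 = 6: row 1 has {1,2,3,4,5}; col 5 has {1,3,5}; box has {1,3,4,5} → only 6 remains.
r2c5 = 2: row 2 has {1,3,4,5,6}; col 5 has {1,3,5,6}; box has {1,3,4,5,6} → only 2 remains.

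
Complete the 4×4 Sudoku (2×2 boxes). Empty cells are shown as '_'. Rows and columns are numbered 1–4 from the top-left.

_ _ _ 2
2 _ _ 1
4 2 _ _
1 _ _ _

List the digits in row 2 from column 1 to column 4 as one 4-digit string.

2431

R1C1 = 3: row 1 has {2}; col 1 has {1,2,4}; box has {2} → only 3 remains.
R1C3 = 4: row 1 has {2,3}; col 3 has {}; box has {1,2} → only 4 remains.
R2C2 = 4: row 2 has {1,2}; col 2 has {2}; box has {2,3} → only 4 remains.
R2C3 = 3: row 2 has {1,2,4}; col 3 has {4}; box has {1,2,4} → only 3 remains.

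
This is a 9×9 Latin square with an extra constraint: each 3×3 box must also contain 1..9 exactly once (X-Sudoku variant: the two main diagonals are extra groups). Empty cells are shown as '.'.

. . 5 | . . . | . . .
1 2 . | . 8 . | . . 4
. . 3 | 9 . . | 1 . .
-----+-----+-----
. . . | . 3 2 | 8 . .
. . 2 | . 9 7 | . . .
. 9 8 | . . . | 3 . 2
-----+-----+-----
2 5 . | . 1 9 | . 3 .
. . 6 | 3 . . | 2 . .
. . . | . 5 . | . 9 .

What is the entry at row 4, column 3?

7

row 1, column 7 = 9 (hidden single in row 1).
row 2, column 6 = 3 (hidden single in row 2).
row 2, column 3 = 9 (hidden single in row 2).
row 1, column 9 = 3 (hidden single in row 1).
row 4, column 9 = 9 (hidden single in row 4).
row 5, column 4 = 8 (hidden single in row 5).
row 7, column 9 = 8 (hidden single in row 7).
row 8, column 1 = 9 (hidden single in row 8).
row 9, column 4 = 2 (hidden single in row 9).
row 9, column 2 = 3 (hidden single in row 9).
row 5, column 1 = 3 (hidden single in row 5).
row 9, column 3 = 1 (hidden single in box 7).
row 1, column 1 = 8 (hidden single in main diagonal).
row 3, column 8 = 8 (hidden single in row 3).
row 3, column 5 = 2 (hidden single in row 3).
row 1, column 8 = 2 (hidden single in row 1).
row 9, column 6 = 8 (hidden single in row 9).
row 8, column 6 = 4 (sole candidate).
row 8, column 5 = 7 (sole candidate).
row 7, column 4 = 6 (sole candidate).
row 8, column 2 = 8 (sole candidate).
row 2, column 8 = 6 (hidden single in anti-diagonal).
row 6, column 4 = 5 (hidden single in anti-diagonal).
row 2, column 4 = 7 (sole candidate).
row 2, column 7 = 5 (sole candidate).
row 3, column 9 = 7 (sole candidate).
row 9, column 9 = 6 (sole candidate).
row 6, column 6 = 1 (sole candidate).
row 8, column 8 = 5 (sole candidate).
row 8, column 9 = 1 (sole candidate).
row 1, column 6 = 6 (sole candidate).
row 3, column 6 = 5 (sole candidate).
row 4, column 4 = 4 (sole candidate).
row 5, column 9 = 5 (sole candidate).
row 6, column 5 = 6 (sole candidate).
row 7, column 7 = 7 (sole candidate).
row 9, column 7 = 4 (sole candidate).
row 1, column 4 = 1 (sole candidate).
row 1, column 5 = 4 (sole candidate).
row 4, column 3 = 7: row 4 has {2,3,4,8,9}; col 3 has {1,2,3,5,6,8,9}; box has {2,3,8,9} → only 7 remains.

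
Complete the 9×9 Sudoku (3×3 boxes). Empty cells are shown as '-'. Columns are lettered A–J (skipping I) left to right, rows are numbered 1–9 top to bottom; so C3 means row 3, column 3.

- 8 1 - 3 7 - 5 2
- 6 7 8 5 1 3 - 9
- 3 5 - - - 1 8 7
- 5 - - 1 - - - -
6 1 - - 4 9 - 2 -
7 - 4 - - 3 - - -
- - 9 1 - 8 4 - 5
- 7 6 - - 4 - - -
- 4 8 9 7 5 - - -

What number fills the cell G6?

G1 = 6: row 1 has {1,2,3,5,7,8}; col 7 has {1,3,4}; box has {1,2,3,5,7,8,9} → only 6 remains.
H2 = 4: row 2 has {1,3,5,6,7,8,9}; col 8 has {2,5,8}; box has {1,2,3,5,6,7,8,9} → only 4 remains.
C5 = 3: row 5 has {1,2,4,6,9}; col 3 has {1,4,5,6,7,8,9}; box has {1,4,5,6,7} → only 3 remains.
J5 = 8: row 5 has {1,2,3,4,6,9}; col 9 has {2,5,7,9}; box has {2} → only 8 remains.
B7 = 2: row 7 has {1,4,5,8,9}; col 2 has {1,3,4,5,6,7,8}; box has {4,6,7,8,9} → only 2 remains.
E7 = 6: row 7 has {1,2,4,5,8,9}; col 5 has {1,3,4,5,7}; box has {1,4,5,7,8,9} → only 6 remains.
E8 = 2: row 8 has {4,6,7}; col 5 has {1,3,4,5,6,7}; box has {1,4,5,6,7,8,9} → only 2 remains.
G9 = 2: row 9 has {4,5,7,8,9}; col 7 has {1,3,4,6}; box has {4,5} → only 2 remains.
D1 = 4: row 1 has {1,2,3,5,6,7,8}; col 4 has {1,8,9}; box has {1,3,5,7,8} → only 4 remains.
A2 = 2: row 2 has {1,3,4,5,6,7,8,9}; col 1 has {6,7}; box has {1,3,5,6,7,8} → only 2 remains.
E3 = 9: row 3 has {1,3,5,7,8}; col 5 has {1,2,3,4,5,6,7}; box has {1,3,4,5,7,8} → only 9 remains.
C4 = 2: row 4 has {1,5}; col 3 has {1,3,4,5,6,7,8,9}; box has {1,3,4,5,6,7} → only 2 remains.
F4 = 6: row 4 has {1,2,5}; col 6 has {1,3,4,5,7,8,9}; box has {1,3,4,9} → only 6 remains.
B6 = 9: row 6 has {3,4,7}; col 2 has {1,2,3,4,5,6,7,8}; box has {1,2,3,4,5,6,7} → only 9 remains.
E6 = 8: row 6 has {3,4,7,9}; col 5 has {1,2,3,4,5,6,7,9}; box has {1,3,4,6,9} → only 8 remains.
G6 = 5: row 6 has {3,4,7,8,9}; col 7 has {1,2,3,4,6}; box has {2,8} → only 5 remains.

5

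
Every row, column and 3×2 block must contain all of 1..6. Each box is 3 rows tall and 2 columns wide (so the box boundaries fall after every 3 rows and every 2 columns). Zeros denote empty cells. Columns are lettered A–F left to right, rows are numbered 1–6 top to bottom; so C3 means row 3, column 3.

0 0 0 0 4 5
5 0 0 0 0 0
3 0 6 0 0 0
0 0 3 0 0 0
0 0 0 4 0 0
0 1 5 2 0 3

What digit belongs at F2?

6

C5 = 1: row 5 has {4}; col 3 has {3,5,6}; box has {2,3,4,5} → only 1 remains.
E6 = 6: row 6 has {1,2,3,5}; col 5 has {4}; box has {3} → only 6 remains.
C1 = 2: row 1 has {4,5}; col 3 has {1,3,5,6}; box has {6} → only 2 remains.
C2 = 4: row 2 has {5}; col 3 has {1,2,3,5,6}; box has {2,6} → only 4 remains.
D4 = 6: row 4 has {3}; col 4 has {2,4}; box has {1,2,3,4,5} → only 6 remains.
F5 = 2: row 5 has {1,4}; col 6 has {3,5}; box has {3,6} → only 2 remains.
A6 = 4: row 6 has {1,2,3,5,6}; col 1 has {3,5}; box has {1} → only 4 remains.
B1 = 6: row 1 has {2,4,5}; col 2 has {1}; box has {3,5} → only 6 remains.
B2 = 2: row 2 has {4,5}; col 2 has {1,6}; box has {3,5,6} → only 2 remains.
B3 = 4: row 3 has {3,6}; col 2 has {1,2,6}; box has {2,3,5,6} → only 4 remains.
F3 = 1: row 3 has {3,4,6}; col 6 has {2,3,5}; box has {4,5} → only 1 remains.
A4 = 2: row 4 has {3,6}; col 1 has {3,4,5}; box has {1,4} → only 2 remains.
B4 = 5: row 4 has {2,3,6}; col 2 has {1,2,4,6}; box has {1,2,4} → only 5 remains.
E4 = 1: row 4 has {2,3,5,6}; col 5 has {4,6}; box has {2,3,6} → only 1 remains.
F4 = 4: row 4 has {1,2,3,5,6}; col 6 has {1,2,3,5}; box has {1,2,3,6} → only 4 remains.
A5 = 6: row 5 has {1,2,4}; col 1 has {2,3,4,5}; box has {1,2,4,5} → only 6 remains.
B5 = 3: row 5 has {1,2,4,6}; col 2 has {1,2,4,5,6}; box has {1,2,4,5,6} → only 3 remains.
E5 = 5: row 5 has {1,2,3,4,6}; col 5 has {1,4,6}; box has {1,2,3,4,6} → only 5 remains.
A1 = 1: row 1 has {2,4,5,6}; col 1 has {2,3,4,5,6}; box has {2,3,4,5,6} → only 1 remains.
D1 = 3: row 1 has {1,2,4,5,6}; col 4 has {2,4,6}; box has {2,4,6} → only 3 remains.
D2 = 1: row 2 has {2,4,5}; col 4 has {2,3,4,6}; box has {2,3,4,6} → only 1 remains.
E2 = 3: row 2 has {1,2,4,5}; col 5 has {1,4,5,6}; box has {1,4,5} → only 3 remains.
F2 = 6: row 2 has {1,2,3,4,5}; col 6 has {1,2,3,4,5}; box has {1,3,4,5} → only 6 remains.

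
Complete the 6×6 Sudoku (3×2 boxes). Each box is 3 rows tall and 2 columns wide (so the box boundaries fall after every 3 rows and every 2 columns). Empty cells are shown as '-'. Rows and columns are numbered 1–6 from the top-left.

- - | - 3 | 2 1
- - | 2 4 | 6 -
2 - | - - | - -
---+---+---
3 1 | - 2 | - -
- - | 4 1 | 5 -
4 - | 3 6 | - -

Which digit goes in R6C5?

1

R3C4 = 5 (sole candidate).
R4C3 = 5 (sole candidate).
R4C5 = 4 (sole candidate).
R4C6 = 6 (sole candidate).
R5C1 = 6 (sole candidate).
R5C2 = 2 (sole candidate).
R5C6 = 3 (sole candidate).
R6C2 = 5 (sole candidate).
R6C5 = 1: row 6 has {3,4,5,6}; col 5 has {2,4,5,6}; box has {3,4,5,6} → only 1 remains.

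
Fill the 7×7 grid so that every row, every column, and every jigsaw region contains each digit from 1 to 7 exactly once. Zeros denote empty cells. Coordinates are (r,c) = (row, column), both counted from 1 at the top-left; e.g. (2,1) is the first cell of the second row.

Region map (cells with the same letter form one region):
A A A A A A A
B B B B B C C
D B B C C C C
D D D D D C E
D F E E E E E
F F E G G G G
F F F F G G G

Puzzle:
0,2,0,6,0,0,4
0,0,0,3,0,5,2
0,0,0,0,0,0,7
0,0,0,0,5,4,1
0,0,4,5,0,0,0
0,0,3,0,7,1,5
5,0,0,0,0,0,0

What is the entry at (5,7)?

6

(3,4) = 1: row 3 has {7}; col 4 has {3,5,6}; region has {2,4,5,7} → only 1 remains.
(5,7) = 6: row 5 has {4,5}; col 7 has {1,2,4,5,7}; region has {1,3,4,5} → only 6 remains.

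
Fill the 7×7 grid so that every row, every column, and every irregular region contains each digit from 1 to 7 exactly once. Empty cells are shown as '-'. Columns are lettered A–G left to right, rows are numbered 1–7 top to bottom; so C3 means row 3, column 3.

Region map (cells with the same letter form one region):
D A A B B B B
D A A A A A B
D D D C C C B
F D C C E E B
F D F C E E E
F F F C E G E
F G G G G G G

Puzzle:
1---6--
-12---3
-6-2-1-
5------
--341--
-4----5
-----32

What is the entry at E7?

F1 = 2: in row 1, 2 can only go here (every other open cell in that row sees a 2).
B1 = 3: in row 1, 3 can only go here (every other open cell in that row sees a 3).
G4 = 1: in row 4, 1 can only go here (every other open cell in that row sees a 1).
B5 = 5: in row 5, 5 can only go here (every other open cell in that row sees a 5).
B7 = 7: row 7 has {2,3}; col 2 has {1,3,4,5,6}; region has {2,3} → only 7 remains.
B4 = 2: row 4 has {1,5}; col 2 has {1,3,4,5,6,7}; region has {1,5,6} → only 2 remains.
F6 = 6: row 6 has {4,5}; col 6 has {1,2,3}; region has {2,3,7} → only 6 remains.
A7 = 6: row 7 has {2,3,7}; col 1 has {1,5}; region has {3,4,5} → only 6 remains.
F5 = 7: row 5 has {1,3,4,5}; col 6 has {1,2,3,6}; region has {1,5} → only 7 remains.
G5 = 6: row 5 has {1,3,4,5,7}; col 7 has {1,2,3,5}; region has {1,5,7} → only 6 remains.
F4 = 4: row 4 has {1,2,5}; col 6 has {1,2,3,6,7}; region has {1,5,6,7} → only 4 remains.
A5 = 2: row 5 has {1,3,4,5,6,7}; col 1 has {1,5,6}; region has {3,4,5,6} → only 2 remains.
A6 = 7: row 6 has {4,5,6}; col 1 has {1,2,5,6}; region has {2,3,4,5,6} → only 7 remains.
C6 = 1: row 6 has {4,5,6,7}; col 3 has {2,3}; region has {2,3,4,5,6,7} → only 1 remains.
D6 = 3: row 6 has {1,4,5,6,7}; col 4 has {2,4}; region has {1,2,4} → only 3 remains.
E6 = 2: row 6 has {1,3,4,5,6,7}; col 5 has {1,6}; region has {1,4,5,6,7} → only 2 remains.
A2 = 4: row 2 has {1,2,3}; col 1 has {1,2,5,6,7}; region has {1,2,5,6} → only 4 remains.
F2 = 5: row 2 has {1,2,3,4}; col 6 has {1,2,3,4,6,7}; region has {1,2,3} → only 5 remains.
A3 = 3: row 3 has {1,2,6}; col 1 has {1,2,4,5,6,7}; region has {1,2,4,5,6} → only 3 remains.
C3 = 7: row 3 has {1,2,3,6}; col 3 has {1,2,3}; region has {1,2,3,4,5,6} → only 7 remains.
E3 = 5: row 3 has {1,2,3,6,7}; col 5 has {1,2,6}; region has {1,2,3,4} → only 5 remains.
G3 = 4: row 3 has {1,2,3,5,6,7}; col 7 has {1,2,3,5,6}; region has {1,2,3,6} → only 4 remains.
C4 = 6: row 4 has {1,2,4,5}; col 3 has {1,2,3,7}; region has {1,2,3,4,5} → only 6 remains.
D4 = 7: row 4 has {1,2,4,5,6}; col 4 has {2,3,4}; region has {1,2,3,4,5,6} → only 7 remains.
E4 = 3: row 4 has {1,2,4,5,6,7}; col 5 has {1,2,5,6}; region has {1,2,4,5,6,7} → only 3 remains.
E7 = 4: row 7 has {2,3,6,7}; col 5 has {1,2,3,5,6}; region has {2,3,6,7} → only 4 remains.

4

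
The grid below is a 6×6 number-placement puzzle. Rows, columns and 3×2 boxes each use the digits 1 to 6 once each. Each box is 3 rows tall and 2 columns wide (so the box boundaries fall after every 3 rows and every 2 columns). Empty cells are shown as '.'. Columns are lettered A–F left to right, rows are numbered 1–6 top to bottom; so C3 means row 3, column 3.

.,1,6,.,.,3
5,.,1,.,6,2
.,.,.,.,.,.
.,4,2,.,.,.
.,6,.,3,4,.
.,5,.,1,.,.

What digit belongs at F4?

5

E1 = 5: row 1 has {1,3,6}; col 5 has {4,6}; box has {2,3,6} → only 5 remains.
B2 = 3: row 2 has {1,2,5,6}; col 2 has {1,4,5,6}; box has {1,5} → only 3 remains.
D2 = 4: row 2 has {1,2,3,5,6}; col 4 has {1,3}; box has {1,6} → only 4 remains.
B3 = 2: row 3 has {}; col 2 has {1,3,4,5,6}; box has {1,3,5} → only 2 remains.
D3 = 5: row 3 has {2}; col 4 has {1,3,4}; box has {1,4,6} → only 5 remains.
E3 = 1: row 3 has {2,5}; col 5 has {4,5,6}; box has {2,3,5,6} → only 1 remains.
F3 = 4: row 3 has {1,2,5}; col 6 has {2,3}; box has {1,2,3,5,6} → only 4 remains.
D4 = 6: row 4 has {2,4}; col 4 has {1,3,4,5}; box has {1,2,3} → only 6 remains.
E4 = 3: row 4 has {2,4,6}; col 5 has {1,4,5,6}; box has {4} → only 3 remains.
C5 = 5: row 5 has {3,4,6}; col 3 has {1,2,6}; box has {1,2,3,6} → only 5 remains.
F5 = 1: row 5 has {3,4,5,6}; col 6 has {2,3,4}; box has {3,4} → only 1 remains.
C6 = 4: row 6 has {1,5}; col 3 has {1,2,5,6}; box has {1,2,3,5,6} → only 4 remains.
E6 = 2: row 6 has {1,4,5}; col 5 has {1,3,4,5,6}; box has {1,3,4} → only 2 remains.
F6 = 6: row 6 has {1,2,4,5}; col 6 has {1,2,3,4}; box has {1,2,3,4} → only 6 remains.
A1 = 4: row 1 has {1,3,5,6}; col 1 has {5}; box has {1,2,3,5} → only 4 remains.
D1 = 2: row 1 has {1,3,4,5,6}; col 4 has {1,3,4,5,6}; box has {1,4,5,6} → only 2 remains.
A3 = 6: row 3 has {1,2,4,5}; col 1 has {4,5}; box has {1,2,3,4,5} → only 6 remains.
C3 = 3: row 3 has {1,2,4,5,6}; col 3 has {1,2,4,5,6}; box has {1,2,4,5,6} → only 3 remains.
A4 = 1: row 4 has {2,3,4,6}; col 1 has {4,5,6}; box has {4,5,6} → only 1 remains.
F4 = 5: row 4 has {1,2,3,4,6}; col 6 has {1,2,3,4,6}; box has {1,2,3,4,6} → only 5 remains.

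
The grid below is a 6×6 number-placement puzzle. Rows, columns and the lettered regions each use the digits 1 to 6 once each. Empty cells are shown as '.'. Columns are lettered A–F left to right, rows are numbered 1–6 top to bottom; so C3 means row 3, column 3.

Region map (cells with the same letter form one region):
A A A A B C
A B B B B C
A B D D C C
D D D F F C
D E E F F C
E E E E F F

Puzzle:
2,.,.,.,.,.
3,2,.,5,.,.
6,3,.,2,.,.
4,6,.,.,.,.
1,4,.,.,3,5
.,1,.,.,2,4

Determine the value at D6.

B1 = 5: row 1 has {2}; col 2 has {1,2,3,4,6}; region has {2,3,6} → only 5 remains.
C3 = 5: row 3 has {2,3,6}; col 3 has {}; region has {1,2,4,6} → only 5 remains.
F3 = 1: row 3 has {2,3,5,6}; col 6 has {4,5}; region has {5} → only 1 remains.
C4 = 3: row 4 has {4,6}; col 3 has {5}; region has {1,2,4,5,6} → only 3 remains.
D4 = 1: row 4 has {3,4,6}; col 4 has {2,5}; region has {2,3,4} → only 1 remains.
E4 = 5: row 4 has {1,3,4,6}; col 5 has {2,3}; region has {1,2,3,4} → only 5 remains.
F4 = 2: row 4 has {1,3,4,5,6}; col 6 has {1,4,5}; region has {1,5} → only 2 remains.
D5 = 6: row 5 has {1,3,4,5}; col 4 has {1,2,5}; region has {1,2,3,4,5} → only 6 remains.
A6 = 5: row 6 has {1,2,4}; col 1 has {1,2,3,4,6}; region has {1,4} → only 5 remains.
C6 = 6: row 6 has {1,2,4,5}; col 3 has {3,5}; region has {1,4,5} → only 6 remains.
D6 = 3: row 6 has {1,2,4,5,6}; col 4 has {1,2,5,6}; region has {1,4,5,6} → only 3 remains.

3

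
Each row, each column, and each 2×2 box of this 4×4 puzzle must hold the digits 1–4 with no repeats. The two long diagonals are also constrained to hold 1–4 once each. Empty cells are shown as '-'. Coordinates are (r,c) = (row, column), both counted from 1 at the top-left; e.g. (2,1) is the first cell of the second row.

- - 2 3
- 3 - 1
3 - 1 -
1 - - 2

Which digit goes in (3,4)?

(1,1) = 4 (sole candidate).
(1,2) = 1 (sole candidate).
(2,1) = 2 (sole candidate).
(2,3) = 4 (sole candidate).
(3,2) = 2 (sole candidate).
(3,4) = 4: row 3 has {1,2,3}; col 4 has {1,2,3}; box has {1,2} → only 4 remains.

4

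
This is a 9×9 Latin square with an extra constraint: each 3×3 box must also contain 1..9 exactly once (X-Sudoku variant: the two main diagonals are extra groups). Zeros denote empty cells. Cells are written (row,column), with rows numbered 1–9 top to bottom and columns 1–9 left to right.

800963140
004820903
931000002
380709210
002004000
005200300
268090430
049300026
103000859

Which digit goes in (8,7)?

7

(1,3) = 7 (sole candidate).
(1,9) = 5 (sole candidate).
(2,2) = 5 (sole candidate).
(4,3) = 6 (sole candidate).
(4,5) = 5 (sole candidate).
(4,9) = 4 (sole candidate).
(5,1) = 7 (sole candidate).
(5,5) = 3 (sole candidate).
(5,9) = 8 (sole candidate).
(6,1) = 4 (sole candidate).
(6,6) = 6 (sole candidate).
(6,9) = 7 (sole candidate).
(7,9) = 1 (sole candidate).
(8,1) = 5 (sole candidate).
(8,7) = 7: row 8 has {2,3,4,5,6,9}; col 7 has {1,2,3,4,8,9}; box has {1,2,3,4,5,6,8,9} → only 7 remains.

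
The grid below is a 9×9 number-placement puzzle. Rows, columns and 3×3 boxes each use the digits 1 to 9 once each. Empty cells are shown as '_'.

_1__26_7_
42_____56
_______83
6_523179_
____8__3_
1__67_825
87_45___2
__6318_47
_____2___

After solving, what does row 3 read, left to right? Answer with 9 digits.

r2c5 = 9 (sole candidate).
r2c7 = 1 (sole candidate).
r3c5 = 4: row 3 has {3,8}; col 5 has {1,2,3,5,7,8,9}; box has {2,6,9} → only 4 remains.
r4c9 = 4 (sole candidate).
r5c7 = 6 (sole candidate).
r5c9 = 1 (sole candidate).
r7c6 = 9 (sole candidate).
r7c7 = 3 (sole candidate).
r9c4 = 7 (sole candidate).
r9c5 = 6 (sole candidate).
r9c8 = 1 (sole candidate).
r1c9 = 9 (sole candidate).
r2c4 = 8 (sole candidate).
r3c7 = 2: row 3 has {3,4,8}; col 7 has {1,3,6,7,8}; box has {1,3,5,6,7,8,9} → only 2 remains.
r4c2 = 8 (sole candidate).
r6c6 = 4 (sole candidate).
r7c3 = 1 (sole candidate).
r7c8 = 6 (sole candidate).
r9c9 = 8 (sole candidate).
r1c4 = 5 (sole candidate).
r1c7 = 4 (sole candidate).
r3c4 = 1: row 3 has {2,3,4,8}; col 4 has {2,3,4,5,6,7,8}; box has {2,4,5,6,8,9} → only 1 remains.
r3c6 = 7: row 3 has {1,2,3,4,8}; col 6 has {1,2,4,6,8,9}; box has {1,2,4,5,6,8,9} → only 7 remains.
r5c4 = 9 (sole candidate).
r5c6 = 5 (sole candidate).
r1c1 = 3 (sole candidate).
r1c3 = 8 (sole candidate).
r2c3 = 7 (sole candidate).
r2c6 = 3 (sole candidate).
r3c3 = 9: row 3 has {1,2,3,4,7,8}; col 3 has {1,5,6,7,8}; box has {1,2,3,4,7,8} → only 9 remains.
r5c2 = 4 (sole candidate).
r5c3 = 2 (sole candidate).
r6c3 = 3 (sole candidate).
r9c3 = 4 (sole candidate).
r3c1 = 5: row 3 has {1,2,3,4,7,8,9}; col 1 has {1,3,4,6,8}; box has {1,2,3,4,7,8,9} → only 5 remains.
r3c2 = 6: row 3 has {1,2,3,4,5,7,8,9}; col 2 has {1,2,4,7,8}; box has {1,2,3,4,5,7,8,9} → only 6 remains.

569147283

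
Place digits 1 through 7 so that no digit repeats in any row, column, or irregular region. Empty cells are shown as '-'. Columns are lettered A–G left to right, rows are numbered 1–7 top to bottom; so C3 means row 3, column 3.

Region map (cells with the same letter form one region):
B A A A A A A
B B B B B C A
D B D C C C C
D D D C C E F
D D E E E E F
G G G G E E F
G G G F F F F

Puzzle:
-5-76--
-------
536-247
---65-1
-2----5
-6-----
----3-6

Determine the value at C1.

4

D3 = 1 (sole candidate).
F2 = 3 (sole candidate).
A2 = 6 (hidden single in row 2).
F4 = 2 (hidden single in row 4).
F1 = 1 (sole candidate).
F7 = 7 (sole candidate).
F5 = 6 (sole candidate).
F6 = 5 (sole candidate).
C7 = 5 (hidden single in row 7).
D2 = 5 (hidden single in row 2).
G1 = 3 (hidden single in column 7).
A5 = 1 (hidden single in region D).
B7 = 1 (hidden single in row 7).
E6 = 1 (hidden single in row 6).
C2 = 1 (hidden single in row 2).
G2 = 2 (hidden single in row 2).
C1 = 4: row 1 has {1,3,5,6,7}; col 3 has {1,5,6}; region has {1,2,3,5,6,7} → only 4 remains.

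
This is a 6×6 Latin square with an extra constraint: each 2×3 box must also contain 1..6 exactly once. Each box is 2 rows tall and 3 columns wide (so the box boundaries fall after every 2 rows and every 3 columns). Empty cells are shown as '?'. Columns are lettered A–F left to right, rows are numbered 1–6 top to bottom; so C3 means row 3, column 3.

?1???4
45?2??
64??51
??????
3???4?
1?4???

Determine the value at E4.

2

A1 = 2: row 1 has {1,4}; col 1 has {1,3,4,6}; box has {1,4,5} → only 2 remains.
D3 = 3: row 3 has {1,4,5,6}; col 4 has {2}; box has {1,5} → only 3 remains.
A4 = 5: row 4 has {}; col 1 has {1,2,3,4,6}; box has {4,6} → only 5 remains.
C3 = 2: row 3 has {1,3,4,5,6}; col 3 has {4}; box has {4,5,6} → only 2 remains.
B4 = 3: row 4 has {5}; col 2 has {1,4,5}; box has {2,4,5,6} → only 3 remains.
C4 = 1: row 4 has {3,5}; col 3 has {2,4}; box has {2,3,4,5,6} → only 1 remains.
D1 = 5: in row 1, 5 can only go here (every other open cell in that row sees a 5).
D6 = 6: row 6 has {1,4}; col 4 has {2,3,5}; box has {4} → only 6 remains.
D4 = 4: row 4 has {1,3,5}; col 4 has {2,3,5,6}; box has {1,3,5} → only 4 remains.
D5 = 1: row 5 has {3,4}; col 4 has {2,3,4,5,6}; box has {4,6} → only 1 remains.
B6 = 2: row 6 has {1,4,6}; col 2 has {1,3,4,5}; box has {1,3,4} → only 2 remains.
E6 = 3: row 6 has {1,2,4,6}; col 5 has {4,5}; box has {1,4,6} → only 3 remains.
F6 = 5: row 6 has {1,2,3,4,6}; col 6 has {1,4}; box has {1,3,4,6} → only 5 remains.
E1 = 6: row 1 has {1,2,4,5}; col 5 has {3,4,5}; box has {2,4,5} → only 6 remains.
E2 = 1: row 2 has {2,4,5}; col 5 has {3,4,5,6}; box has {2,4,5,6} → only 1 remains.
F2 = 3: row 2 has {1,2,4,5}; col 6 has {1,4,5}; box has {1,2,4,5,6} → only 3 remains.
E4 = 2: row 4 has {1,3,4,5}; col 5 has {1,3,4,5,6}; box has {1,3,4,5} → only 2 remains.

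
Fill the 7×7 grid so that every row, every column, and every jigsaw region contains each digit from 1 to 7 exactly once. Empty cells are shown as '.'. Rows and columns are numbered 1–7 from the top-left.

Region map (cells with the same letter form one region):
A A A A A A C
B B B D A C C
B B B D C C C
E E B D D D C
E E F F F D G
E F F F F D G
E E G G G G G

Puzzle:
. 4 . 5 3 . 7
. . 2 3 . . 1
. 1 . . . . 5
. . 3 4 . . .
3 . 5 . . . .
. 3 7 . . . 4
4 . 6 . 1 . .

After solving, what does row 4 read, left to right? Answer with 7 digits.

1734526

r1c3 = 1 (sole candidate).
r3c3 = 4 (sole candidate).
r5c7 = 2 (sole candidate).
r7c4 = 7 (sole candidate).
r7c7 = 3 (sole candidate).
r4c7 = 6: row 4 has {3,4}; col 7 has {1,2,3,4,5,7}; region has {1,5,7} → only 6 remains.
r7c6 = 5 (sole candidate).
r2c6 = 4 (sole candidate).
r3c5 = 2 (sole candidate).
r3c6 = 3 (sole candidate).
r6c5 = 6 (sole candidate).
r7c2 = 2 (sole candidate).
r2c5 = 7 (sole candidate).
r3c4 = 6 (sole candidate).
r4c5 = 5: row 4 has {3,4,6}; col 5 has {1,2,3,6,7}; region has {3,4,6} → only 5 remains.
r5c4 = 1 (sole candidate).
r5c5 = 4 (sole candidate).
r5c6 = 7 (sole candidate).
r6c4 = 2 (sole candidate).
r6c6 = 1 (sole candidate).
r3c1 = 7 (sole candidate).
r4c1 = 1: row 4 has {3,4,5,6}; col 1 has {3,4,7}; region has {2,3,4} → only 1 remains.
r4c2 = 7: row 4 has {1,3,4,5,6}; col 2 has {1,2,3,4}; region has {1,2,3,4} → only 7 remains.
r4c6 = 2: row 4 has {1,3,4,5,6,7}; col 6 has {1,3,4,5,7}; region has {1,3,4,5,6,7} → only 2 remains.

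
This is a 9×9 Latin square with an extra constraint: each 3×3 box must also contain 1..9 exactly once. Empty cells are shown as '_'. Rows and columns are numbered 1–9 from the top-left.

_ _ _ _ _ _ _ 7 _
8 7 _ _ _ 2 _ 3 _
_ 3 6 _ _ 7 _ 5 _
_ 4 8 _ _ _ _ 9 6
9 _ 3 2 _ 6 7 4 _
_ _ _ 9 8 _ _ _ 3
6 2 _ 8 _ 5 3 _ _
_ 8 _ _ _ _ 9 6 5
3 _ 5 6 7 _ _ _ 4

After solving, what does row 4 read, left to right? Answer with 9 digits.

row 7, column 8 = 1: row 7 has {2,3,5,6,8}; col 8 has {3,4,5,6,7,9}; box has {3,4,5,6,9} → only 1 remains.
row 7, column 9 = 7: row 7 has {1,2,3,5,6,8}; col 9 has {3,4,5,6}; box has {1,3,4,5,6,9} → only 7 remains.
row 6, column 8 = 2: row 6 has {3,8,9}; col 8 has {1,3,4,5,6,7,9}; box has {3,4,6,7,9} → only 2 remains.
row 9, column 8 = 8: row 9 has {3,4,5,6,7}; col 8 has {1,2,3,4,5,6,7,9}; box has {1,3,4,5,6,7,9} → only 8 remains.
row 9, column 7 = 2: row 9 has {3,4,5,6,7,8}; col 7 has {3,7,9}; box has {1,3,4,5,6,7,8,9} → only 2 remains.
row 4, column 1 = 2: in row 4, 2 can only go here (every other open cell in that row sees a 2).
row 3, column 9 = 2: in row 3, 2 can only go here (every other open cell in that row sees a 2).
row 1, column 3 = 2: in row 1, 2 can only go here (every other open cell in that row sees a 2).
row 3, column 7 = 8: in row 3, 8 can only go here (every other open cell in that row sees an 8).
row 3, column 5 = 9: in row 3, 9 can only go here (every other open cell in that row sees a 9).
row 7, column 5 = 4: row 7 has {1,2,3,5,6,7,8}; col 5 has {7,8,9}; box has {5,6,7,8} → only 4 remains.
row 7, column 3 = 9: row 7 has {1,2,3,4,5,6,7,8}; col 3 has {2,3,5,6,8}; box has {2,3,5,6,8} → only 9 remains.
row 9, column 2 = 1: row 9 has {2,3,4,5,6,7,8}; col 2 has {2,3,4,7,8}; box has {2,3,5,6,8,9} → only 1 remains.
row 9, column 6 = 9: row 9 has {1,2,3,4,5,6,7,8}; col 6 has {2,5,6,7}; box has {4,5,6,7,8} → only 9 remains.
row 5, column 2 = 5: row 5 has {2,3,4,6,7,9}; col 2 has {1,2,3,4,7,8}; box has {2,3,4,8,9} → only 5 remains.
row 5, column 5 = 1: row 5 has {2,3,4,5,6,7,9}; col 5 has {4,7,8,9}; box has {2,6,8,9} → only 1 remains.
row 5, column 9 = 8: row 5 has {1,2,3,4,5,6,7,9}; col 9 has {2,3,4,5,6,7}; box has {2,3,4,6,7,9} → only 8 remains.
row 6, column 2 = 6: row 6 has {2,3,8,9}; col 2 has {1,2,3,4,5,7,8}; box has {2,3,4,5,8,9} → only 6 remains.
row 6, column 6 = 4: row 6 has {2,3,6,8,9}; col 6 has {2,5,6,7,9}; box has {1,2,6,8,9} → only 4 remains.
row 1, column 2 = 9: row 1 has {2,7}; col 2 has {1,2,3,4,5,6,7,8}; box has {2,3,6,7,8} → only 9 remains.
row 1, column 9 = 1: row 1 has {2,7,9}; col 9 has {2,3,4,5,6,7,8}; box has {2,3,5,7,8} → only 1 remains.
row 2, column 9 = 9: row 2 has {2,3,7,8}; col 9 has {1,2,3,4,5,6,7,8}; box has {1,2,3,5,7,8} → only 9 remains.
row 4, column 6 = 3: row 4 has {2,4,6,8,9}; col 6 has {2,4,5,6,7,9}; box has {1,2,4,6,8,9} → only 3 remains.
row 8, column 6 = 1: row 8 has {5,6,8,9}; col 6 has {2,3,4,5,6,7,9}; box has {4,5,6,7,8,9} → only 1 remains.
row 1, column 6 = 8: row 1 has {1,2,7,9}; col 6 has {1,2,3,4,5,6,7,9}; box has {2,7,9} → only 8 remains.
row 4, column 5 = 5: row 4 has {2,3,4,6,8,9}; col 5 has {1,4,7,8,9}; box has {1,2,3,4,6,8,9} → only 5 remains.
row 4, column 7 = 1: row 4 has {2,3,4,5,6,8,9}; col 7 has {2,3,7,8,9}; box has {2,3,4,6,7,8,9} → only 1 remains.
row 6, column 7 = 5: row 6 has {2,3,4,6,8,9}; col 7 has {1,2,3,7,8,9}; box has {1,2,3,4,6,7,8,9} → only 5 remains.
row 8, column 4 = 3: row 8 has {1,5,6,8,9}; col 4 has {2,6,8,9}; box has {1,4,5,6,7,8,9} → only 3 remains.
row 8, column 5 = 2: row 8 has {1,3,5,6,8,9}; col 5 has {1,4,5,7,8,9}; box has {1,3,4,5,6,7,8,9} → only 2 remains.
row 2, column 5 = 6: row 2 has {2,3,7,8,9}; col 5 has {1,2,4,5,7,8,9}; box has {2,7,8,9} → only 6 remains.
row 2, column 7 = 4: row 2 has {2,3,6,7,8,9}; col 7 has {1,2,3,5,7,8,9}; box has {1,2,3,5,7,8,9} → only 4 remains.
row 4, column 4 = 7: row 4 has {1,2,3,4,5,6,8,9}; col 4 has {2,3,6,8,9}; box has {1,2,3,4,5,6,8,9} → only 7 remains.

248753196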